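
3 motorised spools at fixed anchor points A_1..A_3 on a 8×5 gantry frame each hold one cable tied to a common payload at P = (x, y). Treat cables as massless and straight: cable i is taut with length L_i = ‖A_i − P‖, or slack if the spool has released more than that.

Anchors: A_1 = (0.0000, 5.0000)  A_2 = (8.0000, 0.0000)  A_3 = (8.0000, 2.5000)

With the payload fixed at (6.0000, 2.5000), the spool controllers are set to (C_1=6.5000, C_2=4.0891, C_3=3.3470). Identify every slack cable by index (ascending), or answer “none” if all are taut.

2, 3

i=1: geometric 6.5000 vs commanded 6.5000 ⇒ taut
i=2: geometric 3.2016 vs commanded 4.0891 ⇒ slack
i=3: geometric 2.0000 vs commanded 3.3470 ⇒ slack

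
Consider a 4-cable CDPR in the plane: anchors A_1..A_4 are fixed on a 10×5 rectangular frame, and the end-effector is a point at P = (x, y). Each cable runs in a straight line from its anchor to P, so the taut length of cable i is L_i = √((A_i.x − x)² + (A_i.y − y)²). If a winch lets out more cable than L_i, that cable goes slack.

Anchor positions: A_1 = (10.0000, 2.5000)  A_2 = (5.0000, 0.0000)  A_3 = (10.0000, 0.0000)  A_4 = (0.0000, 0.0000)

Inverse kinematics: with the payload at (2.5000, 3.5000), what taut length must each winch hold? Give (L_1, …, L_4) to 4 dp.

cable 1: Δx=7.5000, Δy=-1.0000; L_1 = √(Δx²+Δy²) = 7.5664
cable 2: Δx=2.5000, Δy=-3.5000; L_2 = √(Δx²+Δy²) = 4.3012
cable 3: Δx=7.5000, Δy=-3.5000; L_3 = √(Δx²+Δy²) = 8.2765
cable 4: Δx=-2.5000, Δy=-3.5000; L_4 = √(Δx²+Δy²) = 4.3012

(7.5664, 4.3012, 8.2765, 4.3012)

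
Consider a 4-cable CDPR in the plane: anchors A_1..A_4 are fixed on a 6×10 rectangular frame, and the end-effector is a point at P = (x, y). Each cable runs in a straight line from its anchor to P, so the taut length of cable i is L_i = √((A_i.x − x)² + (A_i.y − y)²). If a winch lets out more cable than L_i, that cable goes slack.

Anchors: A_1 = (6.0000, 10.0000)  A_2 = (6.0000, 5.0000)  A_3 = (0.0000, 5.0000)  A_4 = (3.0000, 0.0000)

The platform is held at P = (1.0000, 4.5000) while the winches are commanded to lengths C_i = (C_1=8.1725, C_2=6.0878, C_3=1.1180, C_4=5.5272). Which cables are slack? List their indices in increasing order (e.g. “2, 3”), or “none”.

1, 2, 4

i=1: geometric 7.4330 vs commanded 8.1725 ⇒ slack
i=2: geometric 5.0249 vs commanded 6.0878 ⇒ slack
i=3: geometric 1.1180 vs commanded 1.1180 ⇒ taut
i=4: geometric 4.9244 vs commanded 5.5272 ⇒ slack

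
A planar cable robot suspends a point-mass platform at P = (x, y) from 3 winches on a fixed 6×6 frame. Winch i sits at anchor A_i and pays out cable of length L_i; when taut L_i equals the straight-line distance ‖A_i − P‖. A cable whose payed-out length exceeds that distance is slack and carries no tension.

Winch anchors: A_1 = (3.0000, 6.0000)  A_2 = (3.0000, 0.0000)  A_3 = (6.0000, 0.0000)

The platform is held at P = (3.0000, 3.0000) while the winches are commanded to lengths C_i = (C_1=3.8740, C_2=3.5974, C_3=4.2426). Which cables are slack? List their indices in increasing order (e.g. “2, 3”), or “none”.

1, 2

cable 1: L_1 = ‖A_1−P‖ = 3.0000;  C_1 = 3.8740 → slack
cable 2: L_2 = ‖A_2−P‖ = 3.0000;  C_2 = 3.5974 → slack
cable 3: L_3 = ‖A_3−P‖ = 4.2426;  C_3 = 4.2426 → taut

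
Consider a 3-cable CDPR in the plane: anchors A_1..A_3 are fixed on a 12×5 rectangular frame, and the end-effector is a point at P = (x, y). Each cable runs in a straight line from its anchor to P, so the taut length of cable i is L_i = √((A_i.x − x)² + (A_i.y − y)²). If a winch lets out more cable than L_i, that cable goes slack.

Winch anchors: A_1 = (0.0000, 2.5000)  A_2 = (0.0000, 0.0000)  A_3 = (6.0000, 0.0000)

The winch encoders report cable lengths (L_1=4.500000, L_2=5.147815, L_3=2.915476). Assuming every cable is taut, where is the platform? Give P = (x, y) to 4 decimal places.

each cable: (A_i−P)·(A_i−P) = L_i²; let k_i = ‖A_i‖²−L_i²
k_1 = 0.0000+6.2500−20.2500 = -14.0000
row 1: 0.0000x + 5.0000y = 12.5000  (k_2=-26.5000)
row 2: -12.0000x + 5.0000y = -41.5000  (k_3=27.5000)
Cramer on rows 1–2 → x = 4.5000, y = 2.5000

(4.5000, 2.5000)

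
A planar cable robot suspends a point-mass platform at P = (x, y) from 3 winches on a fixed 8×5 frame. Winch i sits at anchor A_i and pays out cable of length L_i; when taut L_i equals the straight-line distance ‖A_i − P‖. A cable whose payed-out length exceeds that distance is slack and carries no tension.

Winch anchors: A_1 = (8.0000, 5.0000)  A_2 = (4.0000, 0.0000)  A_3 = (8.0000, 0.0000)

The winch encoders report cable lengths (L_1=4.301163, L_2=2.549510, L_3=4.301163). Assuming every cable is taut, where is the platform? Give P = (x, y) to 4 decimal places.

(4.5000, 2.5000)

each cable: (A_i−P)·(A_i−P) = L_i²; let c_i = ‖A_i‖²−L_i²
c_1 = 64.0000+25.0000−18.5000 = 70.5000
row 1: 8.0000x + 10.0000y = 61.0000  (c_2=9.5000)
row 2: 0.0000x + 10.0000y = 25.0000  (c_3=45.5000)
Cramer on rows 1–2 → x = 4.5000, y = 2.5000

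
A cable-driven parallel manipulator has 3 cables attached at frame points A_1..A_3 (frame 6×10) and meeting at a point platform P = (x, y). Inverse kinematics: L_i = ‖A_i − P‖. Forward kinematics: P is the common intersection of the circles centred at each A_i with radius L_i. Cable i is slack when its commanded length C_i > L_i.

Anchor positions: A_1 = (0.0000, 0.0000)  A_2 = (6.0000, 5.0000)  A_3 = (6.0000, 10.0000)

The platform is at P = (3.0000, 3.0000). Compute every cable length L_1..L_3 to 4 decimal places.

(4.2426, 3.6056, 7.6158)

L_1: Δ = A_1−P = (-3.0000, -3.0000) → ‖Δ‖ = √18.0000 = 4.2426
L_2: Δ = A_2−P = (3.0000, 2.0000) → ‖Δ‖ = √13.0000 = 3.6056
L_3: Δ = A_3−P = (3.0000, 7.0000) → ‖Δ‖ = √58.0000 = 7.6158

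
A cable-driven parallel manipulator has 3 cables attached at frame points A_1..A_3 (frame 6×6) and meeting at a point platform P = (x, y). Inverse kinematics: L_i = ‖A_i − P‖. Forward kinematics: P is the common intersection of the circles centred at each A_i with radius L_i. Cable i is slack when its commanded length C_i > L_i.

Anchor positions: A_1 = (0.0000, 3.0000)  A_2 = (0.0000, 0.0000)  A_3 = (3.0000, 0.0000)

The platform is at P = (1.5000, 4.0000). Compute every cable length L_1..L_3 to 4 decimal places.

(1.8028, 4.2720, 4.2720)

L_1 = √((0.0000−1.5000)² + (3.0000−4.0000)²) = 1.8028
L_2 = √((0.0000−1.5000)² + (0.0000−4.0000)²) = 4.2720
L_3 = √((3.0000−1.5000)² + (0.0000−4.0000)²) = 4.2720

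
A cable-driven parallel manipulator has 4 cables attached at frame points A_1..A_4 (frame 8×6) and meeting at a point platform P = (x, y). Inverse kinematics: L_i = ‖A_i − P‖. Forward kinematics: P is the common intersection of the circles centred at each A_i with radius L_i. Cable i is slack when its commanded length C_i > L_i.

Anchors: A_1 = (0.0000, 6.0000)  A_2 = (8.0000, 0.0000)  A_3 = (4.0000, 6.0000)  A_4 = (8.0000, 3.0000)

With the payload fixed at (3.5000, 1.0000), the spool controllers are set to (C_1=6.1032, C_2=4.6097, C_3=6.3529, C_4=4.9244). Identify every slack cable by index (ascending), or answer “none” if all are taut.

cable 1: L_1 = ‖A_1−P‖ = 6.1033;  C_1 = 6.1032 → taut
cable 2: L_2 = ‖A_2−P‖ = 4.6098;  C_2 = 4.6097 → taut
cable 3: L_3 = ‖A_3−P‖ = 5.0249;  C_3 = 6.3529 → slack
cable 4: L_4 = ‖A_4−P‖ = 4.9244;  C_4 = 4.9244 → taut

3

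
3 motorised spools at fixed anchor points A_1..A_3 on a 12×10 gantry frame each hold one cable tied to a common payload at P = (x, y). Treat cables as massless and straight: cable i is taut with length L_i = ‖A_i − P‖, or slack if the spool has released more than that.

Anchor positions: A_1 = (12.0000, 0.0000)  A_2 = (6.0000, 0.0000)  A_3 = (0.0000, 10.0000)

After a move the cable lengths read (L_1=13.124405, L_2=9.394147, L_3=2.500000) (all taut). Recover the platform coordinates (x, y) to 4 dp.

circle eqns → linear via eq_j − eq_1; set c_j = A_j·A_j − L_j²
c_1 = 144.0000+0.0000−172.2500 = -28.2500
12.0000·x + 0.0000·y = c_1−c_2 = 24.0000
24.0000·x − 20.0000·y = c_1−c_3 = -122.0000
solve first two rows → x=2.0000, y=8.5000

(2.0000, 8.5000)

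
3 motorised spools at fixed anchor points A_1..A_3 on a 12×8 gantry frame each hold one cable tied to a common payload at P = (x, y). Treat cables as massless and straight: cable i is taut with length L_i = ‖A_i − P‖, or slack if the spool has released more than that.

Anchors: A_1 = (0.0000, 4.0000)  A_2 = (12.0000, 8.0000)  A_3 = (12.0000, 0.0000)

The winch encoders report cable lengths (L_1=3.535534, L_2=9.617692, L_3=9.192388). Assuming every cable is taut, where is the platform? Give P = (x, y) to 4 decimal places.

(3.5000, 3.5000)

expand ‖A_i−P‖²=L_i² and subtract eq 1 (c_i ≔ ‖A_i‖²−L_i²)
c_1 = 0.0000+16.0000−12.5000 = 3.5000
eq1−eq2 → [-24.0000  -8.0000]·P = -112.0000
eq1−eq3 → [-24.0000  8.0000]·P = -56.0000
2×2 solve → P = (3.5000, 3.5000)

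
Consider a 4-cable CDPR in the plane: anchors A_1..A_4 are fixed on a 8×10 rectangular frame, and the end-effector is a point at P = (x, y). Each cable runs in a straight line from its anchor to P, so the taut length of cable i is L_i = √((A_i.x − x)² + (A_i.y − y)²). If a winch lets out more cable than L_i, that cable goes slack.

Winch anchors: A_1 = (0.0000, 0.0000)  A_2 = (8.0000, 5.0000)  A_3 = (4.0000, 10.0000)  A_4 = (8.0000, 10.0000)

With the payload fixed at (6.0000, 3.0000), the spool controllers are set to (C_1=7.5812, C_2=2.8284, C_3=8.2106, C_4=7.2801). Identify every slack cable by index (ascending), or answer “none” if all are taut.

1, 3

cable 1: L_1 = ‖A_1−P‖ = 6.7082;  C_1 = 7.5812 → slack
cable 2: L_2 = ‖A_2−P‖ = 2.8284;  C_2 = 2.8284 → taut
cable 3: L_3 = ‖A_3−P‖ = 7.2801;  C_3 = 8.2106 → slack
cable 4: L_4 = ‖A_4−P‖ = 7.2801;  C_4 = 7.2801 → taut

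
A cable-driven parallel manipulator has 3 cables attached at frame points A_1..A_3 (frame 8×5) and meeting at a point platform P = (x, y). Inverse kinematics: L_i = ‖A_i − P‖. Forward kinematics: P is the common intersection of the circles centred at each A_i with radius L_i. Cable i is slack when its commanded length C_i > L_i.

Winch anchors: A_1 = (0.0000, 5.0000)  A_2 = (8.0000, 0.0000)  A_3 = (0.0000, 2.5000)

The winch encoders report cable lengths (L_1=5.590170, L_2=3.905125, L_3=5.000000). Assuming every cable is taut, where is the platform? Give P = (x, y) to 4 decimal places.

(5.0000, 2.5000)

expand ‖A_i−P‖²=L_i² and subtract eq 1 (k_i ≔ ‖A_i‖²−L_i²)
k_1 = 0.0000+25.0000−31.2500 = -6.2500
eq1−eq2 → [-16.0000  10.0000]·P = -55.0000
eq1−eq3 → [0.0000  5.0000]·P = 12.5000
2×2 solve → P = (5.0000, 2.5000)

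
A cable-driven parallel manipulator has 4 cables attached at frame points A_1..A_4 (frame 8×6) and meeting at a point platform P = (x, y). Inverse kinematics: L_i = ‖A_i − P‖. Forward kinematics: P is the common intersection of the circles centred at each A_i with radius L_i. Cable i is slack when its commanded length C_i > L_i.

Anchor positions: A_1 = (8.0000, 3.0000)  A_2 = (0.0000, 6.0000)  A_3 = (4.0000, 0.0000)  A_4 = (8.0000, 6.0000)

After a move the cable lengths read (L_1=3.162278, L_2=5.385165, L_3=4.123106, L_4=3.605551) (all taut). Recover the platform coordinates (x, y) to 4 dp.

each cable: (A_i−P)·(A_i−P) = L_i²; let k_i = ‖A_i‖²−L_i²
k_1 = 64.0000+9.0000−10.0000 = 63.0000
row 1: 16.0000x − 6.0000y = 56.0000  (k_2=7.0000)
row 2: 8.0000x + 6.0000y = 64.0000  (k_3=-1.0000)
row 3: 0.0000x − 6.0000y = -24.0000  (k_4=87.0000)
Cramer on rows 1–2 → x = 5.0000, y = 4.0000
check cable 4: ‖A_4−P‖² = 13.0000 ≈ L_4² = 13.0000 ✓

(5.0000, 4.0000)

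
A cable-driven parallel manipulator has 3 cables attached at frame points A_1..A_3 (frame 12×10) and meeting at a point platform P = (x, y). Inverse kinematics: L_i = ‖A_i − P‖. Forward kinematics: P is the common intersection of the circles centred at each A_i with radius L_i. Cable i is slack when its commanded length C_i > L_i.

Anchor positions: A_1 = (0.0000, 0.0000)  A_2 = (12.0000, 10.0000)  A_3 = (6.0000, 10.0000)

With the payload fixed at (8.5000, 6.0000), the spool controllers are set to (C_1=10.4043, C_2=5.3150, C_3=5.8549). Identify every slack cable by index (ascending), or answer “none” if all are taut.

i=1: geometric 10.4043 vs commanded 10.4043 ⇒ taut
i=2: geometric 5.3151 vs commanded 5.3150 ⇒ taut
i=3: geometric 4.7170 vs commanded 5.8549 ⇒ slack

3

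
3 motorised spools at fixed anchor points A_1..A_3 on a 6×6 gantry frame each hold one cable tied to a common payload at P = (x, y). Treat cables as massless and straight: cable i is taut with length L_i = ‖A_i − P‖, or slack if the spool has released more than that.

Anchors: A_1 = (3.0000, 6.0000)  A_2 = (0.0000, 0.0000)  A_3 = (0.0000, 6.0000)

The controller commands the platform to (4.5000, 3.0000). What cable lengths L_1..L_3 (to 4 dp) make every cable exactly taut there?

(3.3541, 5.4083, 5.4083)

cable 1: Δx=-1.5000, Δy=3.0000; L_1 = √(Δx²+Δy²) = 3.3541
cable 2: Δx=-4.5000, Δy=-3.0000; L_2 = √(Δx²+Δy²) = 5.4083
cable 3: Δx=-4.5000, Δy=3.0000; L_3 = √(Δx²+Δy²) = 5.4083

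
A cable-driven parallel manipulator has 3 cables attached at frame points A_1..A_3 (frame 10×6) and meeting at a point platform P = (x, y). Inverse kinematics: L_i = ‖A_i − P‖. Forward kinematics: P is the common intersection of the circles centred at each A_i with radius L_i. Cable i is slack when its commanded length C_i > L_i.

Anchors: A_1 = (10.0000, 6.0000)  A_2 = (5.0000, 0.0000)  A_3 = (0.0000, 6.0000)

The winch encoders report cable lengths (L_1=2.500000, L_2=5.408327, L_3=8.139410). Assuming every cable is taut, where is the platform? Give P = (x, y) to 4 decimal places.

(8.0000, 4.5000)

circle eqns → linear via eq_j − eq_1; set c_j = A_j·A_j − L_j²
c_1 = 100.0000+36.0000−6.2500 = 129.7500
10.0000·x + 12.0000·y = c_1−c_2 = 134.0000
20.0000·x + 0.0000·y = c_1−c_3 = 160.0000
solve first two rows → x=8.0000, y=4.5000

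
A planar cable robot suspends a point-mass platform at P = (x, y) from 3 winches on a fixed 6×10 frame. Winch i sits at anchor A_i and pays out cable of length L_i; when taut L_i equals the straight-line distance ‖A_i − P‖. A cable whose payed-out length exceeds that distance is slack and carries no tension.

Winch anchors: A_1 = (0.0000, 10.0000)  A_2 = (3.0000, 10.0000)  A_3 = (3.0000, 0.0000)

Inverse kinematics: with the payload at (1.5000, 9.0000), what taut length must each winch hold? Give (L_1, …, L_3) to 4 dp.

(1.8028, 1.8028, 9.1241)

cable 1: Δx=-1.5000, Δy=1.0000; L_1 = √(Δx²+Δy²) = 1.8028
cable 2: Δx=1.5000, Δy=1.0000; L_2 = √(Δx²+Δy²) = 1.8028
cable 3: Δx=1.5000, Δy=-9.0000; L_3 = √(Δx²+Δy²) = 9.1241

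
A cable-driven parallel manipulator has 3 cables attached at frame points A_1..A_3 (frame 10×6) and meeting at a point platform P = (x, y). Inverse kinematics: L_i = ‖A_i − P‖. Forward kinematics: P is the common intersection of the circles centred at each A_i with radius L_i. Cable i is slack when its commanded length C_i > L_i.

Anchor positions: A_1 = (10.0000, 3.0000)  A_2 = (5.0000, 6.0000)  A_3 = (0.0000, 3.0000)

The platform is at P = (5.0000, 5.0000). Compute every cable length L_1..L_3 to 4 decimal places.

L_1: Δ = A_1−P = (5.0000, -2.0000) → ‖Δ‖ = √29.0000 = 5.3852
L_2: Δ = A_2−P = (0.0000, 1.0000) → ‖Δ‖ = √1.0000 = 1.0000
L_3: Δ = A_3−P = (-5.0000, -2.0000) → ‖Δ‖ = √29.0000 = 5.3852

(5.3852, 1.0000, 5.3852)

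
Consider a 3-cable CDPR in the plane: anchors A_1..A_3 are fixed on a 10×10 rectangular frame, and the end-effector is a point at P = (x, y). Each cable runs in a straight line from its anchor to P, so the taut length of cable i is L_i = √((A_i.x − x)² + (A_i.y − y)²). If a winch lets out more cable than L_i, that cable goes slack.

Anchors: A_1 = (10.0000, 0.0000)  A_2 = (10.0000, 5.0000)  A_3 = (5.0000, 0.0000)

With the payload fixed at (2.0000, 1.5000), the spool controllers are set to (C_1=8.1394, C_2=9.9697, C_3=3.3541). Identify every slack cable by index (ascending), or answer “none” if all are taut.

2

i=1: geometric 8.1394 vs commanded 8.1394 ⇒ taut
i=2: geometric 8.7321 vs commanded 9.9697 ⇒ slack
i=3: geometric 3.3541 vs commanded 3.3541 ⇒ taut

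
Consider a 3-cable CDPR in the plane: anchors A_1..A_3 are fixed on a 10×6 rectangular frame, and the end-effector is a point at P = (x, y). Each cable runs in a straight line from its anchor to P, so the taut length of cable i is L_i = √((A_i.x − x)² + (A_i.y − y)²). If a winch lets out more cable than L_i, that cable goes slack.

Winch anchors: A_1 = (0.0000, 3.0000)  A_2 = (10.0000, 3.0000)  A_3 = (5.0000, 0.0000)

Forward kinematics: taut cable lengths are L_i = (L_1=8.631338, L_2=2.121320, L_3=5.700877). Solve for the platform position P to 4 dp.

(8.5000, 4.5000)

each cable: (A_i−P)·(A_i−P) = L_i²; let q_i = ‖A_i‖²−L_i²
q_1 = 0.0000+9.0000−74.5000 = -65.5000
row 1: -20.0000x + 0.0000y = -170.0000  (q_2=104.5000)
row 2: -10.0000x + 6.0000y = -58.0000  (q_3=-7.5000)
Cramer on rows 1–2 → x = 8.5000, y = 4.5000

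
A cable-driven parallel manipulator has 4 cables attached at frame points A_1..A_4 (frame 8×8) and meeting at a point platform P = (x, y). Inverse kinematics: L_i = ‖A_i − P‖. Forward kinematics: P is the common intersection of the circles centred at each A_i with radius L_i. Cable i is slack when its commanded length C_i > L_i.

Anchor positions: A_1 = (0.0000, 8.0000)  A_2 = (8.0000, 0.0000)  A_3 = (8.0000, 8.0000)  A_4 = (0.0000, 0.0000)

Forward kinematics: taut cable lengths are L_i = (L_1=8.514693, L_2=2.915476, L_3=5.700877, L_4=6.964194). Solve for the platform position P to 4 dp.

(6.5000, 2.5000)

expand ‖A_i−P‖²=L_i² and subtract eq 1 (c_i ≔ ‖A_i‖²−L_i²)
c_1 = 0.0000+64.0000−72.5000 = -8.5000
eq1−eq2 → [-16.0000  16.0000]·P = -64.0000
eq1−eq3 → [-16.0000  0.0000]·P = -104.0000
eq1−eq4 → [0.0000  16.0000]·P = 40.0000
2×2 solve → P = (6.5000, 2.5000)
check cable 4: ‖A_4−P‖² = 48.5000 ≈ L_4² = 48.5000 ✓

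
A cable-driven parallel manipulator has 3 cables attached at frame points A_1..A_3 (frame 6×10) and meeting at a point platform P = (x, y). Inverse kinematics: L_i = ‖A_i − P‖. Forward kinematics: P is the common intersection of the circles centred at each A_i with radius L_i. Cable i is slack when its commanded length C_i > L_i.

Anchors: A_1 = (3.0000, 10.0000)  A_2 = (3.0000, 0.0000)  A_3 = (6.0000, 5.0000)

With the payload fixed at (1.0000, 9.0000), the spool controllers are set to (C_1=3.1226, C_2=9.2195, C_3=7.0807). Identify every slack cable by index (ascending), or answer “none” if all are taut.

cable 1: L_1 = ‖A_1−P‖ = 2.2361;  C_1 = 3.1226 → slack
cable 2: L_2 = ‖A_2−P‖ = 9.2195;  C_2 = 9.2195 → taut
cable 3: L_3 = ‖A_3−P‖ = 6.4031;  C_3 = 7.0807 → slack

1, 3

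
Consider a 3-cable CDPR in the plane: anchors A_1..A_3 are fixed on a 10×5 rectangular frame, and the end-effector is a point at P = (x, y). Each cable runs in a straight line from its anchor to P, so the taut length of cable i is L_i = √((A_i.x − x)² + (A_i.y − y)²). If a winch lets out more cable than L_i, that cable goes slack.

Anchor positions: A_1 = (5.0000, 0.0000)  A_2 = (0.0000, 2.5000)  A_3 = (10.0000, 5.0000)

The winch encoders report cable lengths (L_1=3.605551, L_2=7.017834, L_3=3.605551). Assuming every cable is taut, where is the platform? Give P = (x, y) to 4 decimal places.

expand ‖A_i−P‖²=L_i² and subtract eq 1 (q_i ≔ ‖A_i‖²−L_i²)
q_1 = 25.0000+0.0000−13.0000 = 12.0000
eq1−eq2 → [10.0000  -5.0000]·P = 55.0000
eq1−eq3 → [-10.0000  -10.0000]·P = -100.0000
2×2 solve → P = (7.0000, 3.0000)

(7.0000, 3.0000)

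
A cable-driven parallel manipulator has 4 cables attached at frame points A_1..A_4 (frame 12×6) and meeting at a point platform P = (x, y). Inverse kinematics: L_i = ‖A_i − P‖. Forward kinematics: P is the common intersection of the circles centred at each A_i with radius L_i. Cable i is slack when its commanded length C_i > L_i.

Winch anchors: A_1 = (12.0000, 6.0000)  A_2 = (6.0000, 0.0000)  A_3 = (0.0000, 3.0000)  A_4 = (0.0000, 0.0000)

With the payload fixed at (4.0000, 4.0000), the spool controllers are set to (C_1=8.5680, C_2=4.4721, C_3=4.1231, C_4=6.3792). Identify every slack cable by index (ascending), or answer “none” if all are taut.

1, 4

cable 1: L_1 = ‖A_1−P‖ = 8.2462;  C_1 = 8.5680 → slack
cable 2: L_2 = ‖A_2−P‖ = 4.4721;  C_2 = 4.4721 → taut
cable 3: L_3 = ‖A_3−P‖ = 4.1231;  C_3 = 4.1231 → taut
cable 4: L_4 = ‖A_4−P‖ = 5.6569;  C_4 = 6.3792 → slack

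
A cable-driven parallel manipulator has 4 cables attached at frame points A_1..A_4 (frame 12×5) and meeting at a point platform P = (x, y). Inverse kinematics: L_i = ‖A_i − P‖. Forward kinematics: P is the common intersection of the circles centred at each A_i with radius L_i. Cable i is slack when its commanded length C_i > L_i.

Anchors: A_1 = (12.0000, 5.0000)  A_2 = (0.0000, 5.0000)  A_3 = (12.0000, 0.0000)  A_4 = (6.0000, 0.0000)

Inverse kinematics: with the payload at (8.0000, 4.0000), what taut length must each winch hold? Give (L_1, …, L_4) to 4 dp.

(4.1231, 8.0623, 5.6569, 4.4721)

L_1: Δ = A_1−P = (4.0000, 1.0000) → ‖Δ‖ = √17.0000 = 4.1231
L_2: Δ = A_2−P = (-8.0000, 1.0000) → ‖Δ‖ = √65.0000 = 8.0623
L_3: Δ = A_3−P = (4.0000, -4.0000) → ‖Δ‖ = √32.0000 = 5.6569
L_4: Δ = A_4−P = (-2.0000, -4.0000) → ‖Δ‖ = √20.0000 = 4.4721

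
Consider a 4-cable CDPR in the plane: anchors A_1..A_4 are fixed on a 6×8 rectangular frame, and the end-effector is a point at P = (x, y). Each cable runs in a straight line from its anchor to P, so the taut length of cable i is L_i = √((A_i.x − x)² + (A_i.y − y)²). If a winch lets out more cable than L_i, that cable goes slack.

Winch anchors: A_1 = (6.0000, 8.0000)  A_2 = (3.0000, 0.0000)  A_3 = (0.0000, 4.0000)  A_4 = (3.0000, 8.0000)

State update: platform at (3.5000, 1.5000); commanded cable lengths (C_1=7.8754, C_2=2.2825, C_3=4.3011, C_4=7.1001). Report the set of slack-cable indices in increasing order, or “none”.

i=1: geometric 6.9642 vs commanded 7.8754 ⇒ slack
i=2: geometric 1.5811 vs commanded 2.2825 ⇒ slack
i=3: geometric 4.3012 vs commanded 4.3011 ⇒ taut
i=4: geometric 6.5192 vs commanded 7.1001 ⇒ slack

1, 2, 4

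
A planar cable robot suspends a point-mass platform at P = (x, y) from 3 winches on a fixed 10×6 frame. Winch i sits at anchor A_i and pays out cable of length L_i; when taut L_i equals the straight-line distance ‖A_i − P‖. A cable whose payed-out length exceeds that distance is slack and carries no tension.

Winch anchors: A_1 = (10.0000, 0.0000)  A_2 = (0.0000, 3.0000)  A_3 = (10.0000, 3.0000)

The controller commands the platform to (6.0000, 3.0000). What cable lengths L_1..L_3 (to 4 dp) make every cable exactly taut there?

(5.0000, 6.0000, 4.0000)

L_1: Δ = A_1−P = (4.0000, -3.0000) → ‖Δ‖ = √25.0000 = 5.0000
L_2: Δ = A_2−P = (-6.0000, 0.0000) → ‖Δ‖ = √36.0000 = 6.0000
L_3: Δ = A_3−P = (4.0000, 0.0000) → ‖Δ‖ = √16.0000 = 4.0000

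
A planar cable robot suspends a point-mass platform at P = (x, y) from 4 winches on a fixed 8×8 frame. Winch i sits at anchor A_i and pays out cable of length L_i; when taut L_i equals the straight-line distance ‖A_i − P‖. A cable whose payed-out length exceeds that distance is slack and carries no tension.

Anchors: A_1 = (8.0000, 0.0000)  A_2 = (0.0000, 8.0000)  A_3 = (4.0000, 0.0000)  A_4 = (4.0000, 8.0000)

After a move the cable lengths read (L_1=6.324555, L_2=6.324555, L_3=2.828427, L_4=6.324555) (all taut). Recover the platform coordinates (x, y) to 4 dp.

circle eqns → linear via eq_j − eq_1; set k_j = A_j·A_j − L_j²
k_1 = 64.0000+0.0000−40.0000 = 24.0000
16.0000·x − 16.0000·y = k_1−k_2 = 0.0000
8.0000·x + 0.0000·y = k_1−k_3 = 16.0000
8.0000·x − 16.0000·y = k_1−k_4 = -16.0000
solve first two rows → x=2.0000, y=2.0000
check cable 4: ‖A_4−P‖² = 40.0000 ≈ L_4² = 40.0000 ✓

(2.0000, 2.0000)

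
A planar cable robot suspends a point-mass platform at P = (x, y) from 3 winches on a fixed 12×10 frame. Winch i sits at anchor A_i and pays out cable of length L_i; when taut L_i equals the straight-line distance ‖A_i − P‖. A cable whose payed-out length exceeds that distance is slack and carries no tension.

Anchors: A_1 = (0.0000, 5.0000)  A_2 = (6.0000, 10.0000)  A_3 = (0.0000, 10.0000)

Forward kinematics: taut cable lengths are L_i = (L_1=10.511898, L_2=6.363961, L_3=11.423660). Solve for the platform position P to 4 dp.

(10.5000, 5.5000)

circle eqns → linear via eq_j − eq_1; set k_j = A_j·A_j − L_j²
k_1 = 0.0000+25.0000−110.5000 = -85.5000
-12.0000·x − 10.0000·y = k_1−k_2 = -181.0000
0.0000·x − 10.0000·y = k_1−k_3 = -55.0000
solve first two rows → x=10.5000, y=5.5000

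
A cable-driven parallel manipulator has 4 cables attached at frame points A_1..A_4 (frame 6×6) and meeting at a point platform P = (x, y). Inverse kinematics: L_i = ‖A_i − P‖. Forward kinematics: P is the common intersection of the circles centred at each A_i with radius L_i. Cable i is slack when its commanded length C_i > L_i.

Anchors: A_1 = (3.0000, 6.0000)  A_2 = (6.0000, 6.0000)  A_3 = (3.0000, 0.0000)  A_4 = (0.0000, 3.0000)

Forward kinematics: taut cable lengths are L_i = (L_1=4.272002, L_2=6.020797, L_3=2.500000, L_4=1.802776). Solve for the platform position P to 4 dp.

(1.5000, 2.0000)

each cable: (A_i−P)·(A_i−P) = L_i²; let k_i = ‖A_i‖²−L_i²
k_1 = 9.0000+36.0000−18.2500 = 26.7500
row 1: -6.0000x + 0.0000y = -9.0000  (k_2=35.7500)
row 2: 0.0000x + 12.0000y = 24.0000  (k_3=2.7500)
row 3: 6.0000x + 6.0000y = 21.0000  (k_4=5.7500)
Cramer on rows 1–2 → x = 1.5000, y = 2.0000
check cable 4: ‖A_4−P‖² = 3.2500 ≈ L_4² = 3.2500 ✓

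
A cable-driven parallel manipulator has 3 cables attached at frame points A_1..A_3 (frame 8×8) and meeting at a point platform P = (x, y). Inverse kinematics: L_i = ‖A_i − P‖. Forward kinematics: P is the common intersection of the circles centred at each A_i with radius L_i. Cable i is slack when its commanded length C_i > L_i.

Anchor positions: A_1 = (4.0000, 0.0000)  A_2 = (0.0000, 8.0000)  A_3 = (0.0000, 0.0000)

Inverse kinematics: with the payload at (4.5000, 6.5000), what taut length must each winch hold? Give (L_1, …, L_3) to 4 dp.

(6.5192, 4.7434, 7.9057)

L_1 = √((4.0000−4.5000)² + (0.0000−6.5000)²) = 6.5192
L_2 = √((0.0000−4.5000)² + (8.0000−6.5000)²) = 4.7434
L_3 = √((0.0000−4.5000)² + (0.0000−6.5000)²) = 7.9057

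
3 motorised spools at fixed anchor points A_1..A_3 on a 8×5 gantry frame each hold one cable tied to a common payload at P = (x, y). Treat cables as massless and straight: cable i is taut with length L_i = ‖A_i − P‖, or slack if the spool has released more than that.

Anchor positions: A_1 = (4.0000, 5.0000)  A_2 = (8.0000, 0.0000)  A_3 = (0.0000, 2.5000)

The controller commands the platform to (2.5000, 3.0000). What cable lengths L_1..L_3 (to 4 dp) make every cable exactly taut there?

cable 1: Δx=1.5000, Δy=2.0000; L_1 = √(Δx²+Δy²) = 2.5000
cable 2: Δx=5.5000, Δy=-3.0000; L_2 = √(Δx²+Δy²) = 6.2650
cable 3: Δx=-2.5000, Δy=-0.5000; L_3 = √(Δx²+Δy²) = 2.5495

(2.5000, 6.2650, 2.5495)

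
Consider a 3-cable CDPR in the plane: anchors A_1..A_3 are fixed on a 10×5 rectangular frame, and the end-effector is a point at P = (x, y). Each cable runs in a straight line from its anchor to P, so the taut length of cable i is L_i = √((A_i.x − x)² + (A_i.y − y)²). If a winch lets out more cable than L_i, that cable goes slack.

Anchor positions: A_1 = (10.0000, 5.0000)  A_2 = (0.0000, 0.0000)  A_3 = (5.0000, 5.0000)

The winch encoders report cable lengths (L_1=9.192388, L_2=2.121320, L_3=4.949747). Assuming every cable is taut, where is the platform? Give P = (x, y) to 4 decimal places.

(1.5000, 1.5000)

circle eqns → linear via eq_j − eq_1; set q_j = A_j·A_j − L_j²
q_1 = 100.0000+25.0000−84.5000 = 40.5000
20.0000·x + 10.0000·y = q_1−q_2 = 45.0000
10.0000·x + 0.0000·y = q_1−q_3 = 15.0000
solve first two rows → x=1.5000, y=1.5000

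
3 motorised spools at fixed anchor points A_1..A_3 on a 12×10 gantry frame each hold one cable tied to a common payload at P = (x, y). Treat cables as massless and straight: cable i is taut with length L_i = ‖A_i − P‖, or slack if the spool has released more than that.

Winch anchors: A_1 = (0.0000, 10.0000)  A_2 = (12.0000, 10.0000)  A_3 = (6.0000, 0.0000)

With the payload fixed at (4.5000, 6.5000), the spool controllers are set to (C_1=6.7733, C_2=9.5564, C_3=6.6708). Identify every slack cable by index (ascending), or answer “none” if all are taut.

i=1: geometric 5.7009 vs commanded 6.7733 ⇒ slack
i=2: geometric 8.2765 vs commanded 9.5564 ⇒ slack
i=3: geometric 6.6708 vs commanded 6.6708 ⇒ taut

1, 2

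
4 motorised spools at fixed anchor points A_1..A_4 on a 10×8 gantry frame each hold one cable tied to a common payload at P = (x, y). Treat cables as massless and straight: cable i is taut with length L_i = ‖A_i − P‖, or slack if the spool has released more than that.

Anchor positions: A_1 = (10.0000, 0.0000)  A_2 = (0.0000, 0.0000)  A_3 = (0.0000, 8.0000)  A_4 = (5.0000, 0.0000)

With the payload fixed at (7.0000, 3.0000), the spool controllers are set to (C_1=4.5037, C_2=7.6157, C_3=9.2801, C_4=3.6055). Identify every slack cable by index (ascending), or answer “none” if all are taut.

1, 3

i=1: geometric 4.2426 vs commanded 4.5037 ⇒ slack
i=2: geometric 7.6158 vs commanded 7.6157 ⇒ taut
i=3: geometric 8.6023 vs commanded 9.2801 ⇒ slack
i=4: geometric 3.6056 vs commanded 3.6055 ⇒ taut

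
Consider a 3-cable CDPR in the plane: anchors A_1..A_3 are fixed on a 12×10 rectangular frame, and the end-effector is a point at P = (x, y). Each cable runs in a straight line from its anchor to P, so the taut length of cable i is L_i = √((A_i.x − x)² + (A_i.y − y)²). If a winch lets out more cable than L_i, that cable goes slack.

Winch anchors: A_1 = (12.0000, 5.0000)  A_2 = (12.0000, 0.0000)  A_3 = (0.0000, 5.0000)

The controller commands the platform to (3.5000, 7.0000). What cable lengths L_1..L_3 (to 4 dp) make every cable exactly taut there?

(8.7321, 11.0114, 4.0311)

L_1 = √((12.0000−3.5000)² + (5.0000−7.0000)²) = 8.7321
L_2 = √((12.0000−3.5000)² + (0.0000−7.0000)²) = 11.0114
L_3 = √((0.0000−3.5000)² + (5.0000−7.0000)²) = 4.0311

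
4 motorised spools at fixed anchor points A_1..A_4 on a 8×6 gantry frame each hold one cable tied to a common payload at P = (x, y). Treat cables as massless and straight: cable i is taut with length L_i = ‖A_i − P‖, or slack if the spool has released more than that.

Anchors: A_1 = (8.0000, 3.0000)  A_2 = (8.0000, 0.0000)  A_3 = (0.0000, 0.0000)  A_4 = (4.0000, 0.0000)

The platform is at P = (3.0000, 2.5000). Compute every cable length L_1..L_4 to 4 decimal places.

(5.0249, 5.5902, 3.9051, 2.6926)

L_1: Δ = A_1−P = (5.0000, 0.5000) → ‖Δ‖ = √25.2500 = 5.0249
L_2: Δ = A_2−P = (5.0000, -2.5000) → ‖Δ‖ = √31.2500 = 5.5902
L_3: Δ = A_3−P = (-3.0000, -2.5000) → ‖Δ‖ = √15.2500 = 3.9051
L_4: Δ = A_4−P = (1.0000, -2.5000) → ‖Δ‖ = √7.2500 = 2.6926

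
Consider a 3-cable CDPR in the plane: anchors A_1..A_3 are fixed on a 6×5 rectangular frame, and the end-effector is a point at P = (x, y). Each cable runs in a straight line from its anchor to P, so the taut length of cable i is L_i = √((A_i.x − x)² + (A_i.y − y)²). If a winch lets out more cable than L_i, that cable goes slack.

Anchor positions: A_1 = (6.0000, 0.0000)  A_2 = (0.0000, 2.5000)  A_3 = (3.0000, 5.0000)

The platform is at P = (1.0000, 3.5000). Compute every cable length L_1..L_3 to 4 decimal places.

(6.1033, 1.4142, 2.5000)

cable 1: Δx=5.0000, Δy=-3.5000; L_1 = √(Δx²+Δy²) = 6.1033
cable 2: Δx=-1.0000, Δy=-1.0000; L_2 = √(Δx²+Δy²) = 1.4142
cable 3: Δx=2.0000, Δy=1.5000; L_3 = √(Δx²+Δy²) = 2.5000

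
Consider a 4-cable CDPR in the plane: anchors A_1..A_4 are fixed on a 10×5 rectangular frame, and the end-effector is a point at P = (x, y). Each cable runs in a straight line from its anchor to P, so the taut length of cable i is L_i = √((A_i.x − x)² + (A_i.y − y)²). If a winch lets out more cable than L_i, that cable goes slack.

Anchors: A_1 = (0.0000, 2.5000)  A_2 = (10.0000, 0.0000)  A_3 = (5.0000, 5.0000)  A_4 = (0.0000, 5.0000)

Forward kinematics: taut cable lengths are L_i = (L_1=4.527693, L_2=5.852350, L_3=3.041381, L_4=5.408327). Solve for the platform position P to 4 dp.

(4.5000, 2.0000)

expand ‖A_i−P‖²=L_i² and subtract eq 1 (k_i ≔ ‖A_i‖²−L_i²)
k_1 = 0.0000+6.2500−20.5000 = -14.2500
eq1−eq2 → [-20.0000  5.0000]·P = -80.0000
eq1−eq3 → [-10.0000  -5.0000]·P = -55.0000
eq1−eq4 → [0.0000  -5.0000]·P = -10.0000
2×2 solve → P = (4.5000, 2.0000)
check cable 4: ‖A_4−P‖² = 29.2500 ≈ L_4² = 29.2500 ✓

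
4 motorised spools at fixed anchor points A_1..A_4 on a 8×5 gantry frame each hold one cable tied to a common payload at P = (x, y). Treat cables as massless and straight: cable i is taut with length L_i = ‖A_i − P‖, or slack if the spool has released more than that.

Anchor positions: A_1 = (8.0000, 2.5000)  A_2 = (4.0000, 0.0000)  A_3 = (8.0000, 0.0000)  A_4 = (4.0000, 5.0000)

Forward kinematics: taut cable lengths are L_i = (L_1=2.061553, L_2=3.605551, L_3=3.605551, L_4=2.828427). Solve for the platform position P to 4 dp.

expand ‖A_i−P‖²=L_i² and subtract eq 1 (k_i ≔ ‖A_i‖²−L_i²)
k_1 = 64.0000+6.2500−4.2500 = 66.0000
eq1−eq2 → [8.0000  5.0000]·P = 63.0000
eq1−eq3 → [0.0000  5.0000]·P = 15.0000
eq1−eq4 → [8.0000  -5.0000]·P = 33.0000
2×2 solve → P = (6.0000, 3.0000)
check cable 4: ‖A_4−P‖² = 8.0000 ≈ L_4² = 8.0000 ✓

(6.0000, 3.0000)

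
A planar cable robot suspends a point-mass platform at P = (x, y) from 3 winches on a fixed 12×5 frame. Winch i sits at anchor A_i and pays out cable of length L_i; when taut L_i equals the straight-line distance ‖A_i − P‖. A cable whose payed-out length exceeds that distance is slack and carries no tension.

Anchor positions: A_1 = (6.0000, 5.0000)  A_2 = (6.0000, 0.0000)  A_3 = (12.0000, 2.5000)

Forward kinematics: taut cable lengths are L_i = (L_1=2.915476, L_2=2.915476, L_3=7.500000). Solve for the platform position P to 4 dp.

each cable: (A_i−P)·(A_i−P) = L_i²; let k_i = ‖A_i‖²−L_i²
k_1 = 36.0000+25.0000−8.5000 = 52.5000
row 1: 0.0000x + 10.0000y = 25.0000  (k_2=27.5000)
row 2: -12.0000x + 5.0000y = -41.5000  (k_3=94.0000)
Cramer on rows 1–2 → x = 4.5000, y = 2.5000

(4.5000, 2.5000)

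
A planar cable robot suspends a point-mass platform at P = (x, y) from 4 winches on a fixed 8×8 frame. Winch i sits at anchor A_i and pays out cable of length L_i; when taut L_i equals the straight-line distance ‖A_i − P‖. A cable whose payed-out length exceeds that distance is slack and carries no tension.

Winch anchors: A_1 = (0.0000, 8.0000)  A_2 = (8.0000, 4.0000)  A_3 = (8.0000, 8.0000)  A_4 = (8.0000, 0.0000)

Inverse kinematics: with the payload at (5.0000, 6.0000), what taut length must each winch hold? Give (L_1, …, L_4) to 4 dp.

(5.3852, 3.6056, 3.6056, 6.7082)

L_1 = √((0.0000−5.0000)² + (8.0000−6.0000)²) = 5.3852
L_2 = √((8.0000−5.0000)² + (4.0000−6.0000)²) = 3.6056
L_3 = √((8.0000−5.0000)² + (8.0000−6.0000)²) = 3.6056
L_4 = √((8.0000−5.0000)² + (0.0000−6.0000)²) = 6.7082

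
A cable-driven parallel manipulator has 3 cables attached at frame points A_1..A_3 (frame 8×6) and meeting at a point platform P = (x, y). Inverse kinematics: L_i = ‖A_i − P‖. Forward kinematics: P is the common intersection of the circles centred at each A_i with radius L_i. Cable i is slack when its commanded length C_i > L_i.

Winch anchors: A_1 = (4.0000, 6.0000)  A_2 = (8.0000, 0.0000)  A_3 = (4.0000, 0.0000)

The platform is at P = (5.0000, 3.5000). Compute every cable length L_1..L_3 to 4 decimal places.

L_1 = √((4.0000−5.0000)² + (6.0000−3.5000)²) = 2.6926
L_2 = √((8.0000−5.0000)² + (0.0000−3.5000)²) = 4.6098
L_3 = √((4.0000−5.0000)² + (0.0000−3.5000)²) = 3.6401

(2.6926, 4.6098, 3.6401)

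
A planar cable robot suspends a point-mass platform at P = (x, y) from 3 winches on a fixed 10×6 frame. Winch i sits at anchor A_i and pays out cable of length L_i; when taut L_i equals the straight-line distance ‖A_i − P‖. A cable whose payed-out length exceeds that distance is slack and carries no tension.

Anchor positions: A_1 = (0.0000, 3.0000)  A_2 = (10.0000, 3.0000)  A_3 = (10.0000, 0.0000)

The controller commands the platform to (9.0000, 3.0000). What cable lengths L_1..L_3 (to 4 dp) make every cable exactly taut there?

cable 1: Δx=-9.0000, Δy=0.0000; L_1 = √(Δx²+Δy²) = 9.0000
cable 2: Δx=1.0000, Δy=0.0000; L_2 = √(Δx²+Δy²) = 1.0000
cable 3: Δx=1.0000, Δy=-3.0000; L_3 = √(Δx²+Δy²) = 3.1623

(9.0000, 1.0000, 3.1623)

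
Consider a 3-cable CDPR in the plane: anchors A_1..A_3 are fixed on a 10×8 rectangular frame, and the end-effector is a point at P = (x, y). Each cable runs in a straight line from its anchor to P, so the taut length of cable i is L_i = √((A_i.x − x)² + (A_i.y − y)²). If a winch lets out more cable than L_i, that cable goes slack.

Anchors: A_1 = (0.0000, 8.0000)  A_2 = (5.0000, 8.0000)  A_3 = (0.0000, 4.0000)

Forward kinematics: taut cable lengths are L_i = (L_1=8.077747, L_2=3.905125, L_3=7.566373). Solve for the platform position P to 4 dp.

(7.5000, 5.0000)

each cable: (A_i−P)·(A_i−P) = L_i²; let c_i = ‖A_i‖²−L_i²
c_1 = 0.0000+64.0000−65.2500 = -1.2500
row 1: -10.0000x + 0.0000y = -75.0000  (c_2=73.7500)
row 2: 0.0000x + 8.0000y = 40.0000  (c_3=-41.2500)
Cramer on rows 1–2 → x = 7.5000, y = 5.0000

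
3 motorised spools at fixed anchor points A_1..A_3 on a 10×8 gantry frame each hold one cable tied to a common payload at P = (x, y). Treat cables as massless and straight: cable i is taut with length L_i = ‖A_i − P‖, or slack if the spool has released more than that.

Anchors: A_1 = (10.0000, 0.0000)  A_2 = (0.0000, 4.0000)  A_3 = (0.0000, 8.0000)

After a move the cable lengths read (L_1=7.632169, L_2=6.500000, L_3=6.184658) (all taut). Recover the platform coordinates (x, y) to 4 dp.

(6.0000, 6.5000)

circle eqns → linear via eq_j − eq_1; set c_j = A_j·A_j − L_j²
c_1 = 100.0000+0.0000−58.2500 = 41.7500
20.0000·x − 8.0000·y = c_1−c_2 = 68.0000
20.0000·x − 16.0000·y = c_1−c_3 = 16.0000
solve first two rows → x=6.0000, y=6.5000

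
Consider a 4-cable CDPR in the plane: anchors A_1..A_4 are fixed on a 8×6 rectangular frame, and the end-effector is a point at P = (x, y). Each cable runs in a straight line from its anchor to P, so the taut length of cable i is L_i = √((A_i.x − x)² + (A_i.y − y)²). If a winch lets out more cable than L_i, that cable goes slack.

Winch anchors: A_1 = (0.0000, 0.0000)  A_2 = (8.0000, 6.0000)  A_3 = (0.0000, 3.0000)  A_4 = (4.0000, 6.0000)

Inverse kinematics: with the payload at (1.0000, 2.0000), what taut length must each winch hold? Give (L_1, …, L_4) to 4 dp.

(2.2361, 8.0623, 1.4142, 5.0000)

L_1: Δ = A_1−P = (-1.0000, -2.0000) → ‖Δ‖ = √5.0000 = 2.2361
L_2: Δ = A_2−P = (7.0000, 4.0000) → ‖Δ‖ = √65.0000 = 8.0623
L_3: Δ = A_3−P = (-1.0000, 1.0000) → ‖Δ‖ = √2.0000 = 1.4142
L_4: Δ = A_4−P = (3.0000, 4.0000) → ‖Δ‖ = √25.0000 = 5.0000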